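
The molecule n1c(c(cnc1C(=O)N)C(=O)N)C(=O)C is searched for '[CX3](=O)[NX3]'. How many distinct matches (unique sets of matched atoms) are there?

2

[CX3](=O)[NX3] is the SMARTS for an amide: a carbonyl carbon bonded to a trivalent nitrogen.
The molecule carries 2 separate instances of a primary amide (-C(=O)NH2) meeting every constraint; each maps to a distinct set of atoms, giving 2 matches.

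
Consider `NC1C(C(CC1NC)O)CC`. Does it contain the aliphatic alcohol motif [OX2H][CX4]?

Yes

The pattern [OX2H][CX4] describes a hydroxyl oxygen bound to an sp3 (X4) carbon — an aliphatic alcohol.
The molecule carries a hydroxyl group (-OH), whose atoms satisfy every constraint of the query, so the pattern matches.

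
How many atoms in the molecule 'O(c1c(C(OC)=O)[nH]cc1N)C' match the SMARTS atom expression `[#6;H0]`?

The query [#6;H0] means: any carbon with no attached hydrogen.
Check the 12 heavy atoms by environment: 1× n (aromatic, H1) → no; 1× c (aromatic, H1) → no; 3× c (aromatic, H0) → match; 3× O (H0) → no; 2× C (H3) → no; 1× C (H0) → match; 1× N (H2) → no.
Summing the matching environments: 3 + 1 = 4 matching atoms.

4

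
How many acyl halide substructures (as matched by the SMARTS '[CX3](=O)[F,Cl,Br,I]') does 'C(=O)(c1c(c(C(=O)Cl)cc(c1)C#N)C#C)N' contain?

1

[CX3](=O)[F,Cl,Br,I] is the SMARTS for an acyl halide: a carbonyl carbon bonded to a halogen.
Exactly one fragment in the molecule meets all constraints, giving 1 match.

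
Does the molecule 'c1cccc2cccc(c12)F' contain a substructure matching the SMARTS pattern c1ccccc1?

Yes

The pattern c1ccccc1 describes six aromatic carbons in a ring — a benzene ring.
The required atom environment is present in the molecule, so the pattern matches.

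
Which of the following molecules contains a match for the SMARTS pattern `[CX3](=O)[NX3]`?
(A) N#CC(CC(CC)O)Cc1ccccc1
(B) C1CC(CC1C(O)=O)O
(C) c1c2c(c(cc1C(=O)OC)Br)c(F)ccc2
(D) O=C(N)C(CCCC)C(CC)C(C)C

D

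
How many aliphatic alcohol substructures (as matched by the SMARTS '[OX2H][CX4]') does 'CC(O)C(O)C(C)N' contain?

2

[OX2H][CX4] is the SMARTS for an aliphatic alcohol: a hydroxyl oxygen bound to an sp3 (X4) carbon.
The molecule carries 2 separate instances of a hydroxyl group (-OH) meeting every constraint; each maps to a distinct set of atoms, giving 2 matches.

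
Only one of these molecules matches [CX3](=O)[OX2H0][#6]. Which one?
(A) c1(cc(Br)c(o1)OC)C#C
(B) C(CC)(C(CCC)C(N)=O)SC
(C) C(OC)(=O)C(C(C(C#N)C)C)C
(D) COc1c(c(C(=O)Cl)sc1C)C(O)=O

C

[CX3](=O)[OX2H0][#6] describes a carbonyl carbon bonded to an oxygen that is itself bonded to carbon (no H on that O) (an ester).
(A) has a methoxy ether (-OCH3) but the ether oxygen is not adjacent to a C=O carbon.
(B) has a primary amide (-C(=O)NH2) but the carbonyl is bonded to N, not to an O-C linkage.
(C) contains a methyl-ester group (-C(=O)OCH3), which satisfies every atom and bond constraint.
(D) has a carboxylic acid group (-C(=O)OH) but the singly-bonded O carries H (OX2H1, not H0).
So the answer is (C).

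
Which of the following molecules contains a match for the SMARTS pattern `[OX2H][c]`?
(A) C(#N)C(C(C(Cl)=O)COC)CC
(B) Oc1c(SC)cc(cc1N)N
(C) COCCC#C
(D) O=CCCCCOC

[OX2H][c] describes a hydroxyl oxygen attached to an aromatic carbon (a phenol).
(A) has a methoxy ether (-OCH3) but the oxygen has H0, not H1.
(B) contains a hydroxyl group (-OH), which satisfies every atom and bond constraint.
(C) has a methoxy ether (-OCH3) but the oxygen has H0, not H1.
(D) has a methoxy ether (-OCH3) but the oxygen has H0, not H1.
So the answer is (B).

B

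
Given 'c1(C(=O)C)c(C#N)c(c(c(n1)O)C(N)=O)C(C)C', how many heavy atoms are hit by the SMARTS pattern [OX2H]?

1

The query [OX2H] means: aliphatic oxygen with two connections, one of which is H — an -OH oxygen.
Check the 18 heavy atoms by environment: 1× n (aromatic, H0, X2) → no; 5× c (aromatic, H0, X3) → no; 1× O (H1, X2) → match; 2× C (H0, X3) → no; 2× O (H0, X1) → no; 3× C (H3, X4) → no; 1× C (H0, X2) → no; 1× N (H0, X1) → no; 1× N (H2, X3) → no; 1× C (H1, X4) → no.
That gives 1 matching atom.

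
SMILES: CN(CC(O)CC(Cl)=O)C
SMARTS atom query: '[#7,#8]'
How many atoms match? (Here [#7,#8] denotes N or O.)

3

Check the 10 heavy atoms by environment: 6× C → no; 2× O → match; 1× Cl → no; 1× N → match.
Summing the matching environments: 2 + 1 = 3 matching atoms.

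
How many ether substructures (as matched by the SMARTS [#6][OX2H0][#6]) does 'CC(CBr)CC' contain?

0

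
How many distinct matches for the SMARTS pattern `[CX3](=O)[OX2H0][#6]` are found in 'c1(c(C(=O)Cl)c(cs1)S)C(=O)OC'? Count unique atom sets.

1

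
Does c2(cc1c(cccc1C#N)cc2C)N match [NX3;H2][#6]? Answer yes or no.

The pattern [NX3;H2][#6] describes a trivalent nitrogen with two H attached to carbon — a primary amine.
The molecule carries a primary amino group (-NH2), whose atoms satisfy every constraint of the query, so the pattern matches.

Yes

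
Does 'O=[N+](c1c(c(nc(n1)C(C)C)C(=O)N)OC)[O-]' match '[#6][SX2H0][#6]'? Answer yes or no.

No

The pattern [#6][SX2H0][#6] describes an aliphatic sulfur bridging two carbons with no H on the sulfur — a thioether.
The closest candidate here is a methoxy ether (-OCH3), but the bridging atom is O, not S. No other fragment satisfies the full query, so there is no match.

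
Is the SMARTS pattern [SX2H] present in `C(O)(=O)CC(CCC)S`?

Yes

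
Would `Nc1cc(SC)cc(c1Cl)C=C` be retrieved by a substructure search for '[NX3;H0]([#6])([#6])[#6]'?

The pattern [NX3;H0]([#6])([#6])[#6] describes a trivalent nitrogen with no H, bonded to three carbons — a tertiary amine.
The closest candidate here is a primary amino group (-NH2), but the nitrogen has H2, not H0 with three carbons. No other fragment satisfies the full query, so there is no match.

No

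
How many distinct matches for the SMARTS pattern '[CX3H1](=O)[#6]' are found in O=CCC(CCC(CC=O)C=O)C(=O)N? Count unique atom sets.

3

[CX3H1](=O)[#6] is the SMARTS for an aldehyde: an sp2 carbon with one H, double-bonded to O and single-bonded to carbon.
The molecule carries 3 separate instances of an aldehyde (-CHO) meeting every constraint; each maps to a distinct set of atoms, giving 3 matches.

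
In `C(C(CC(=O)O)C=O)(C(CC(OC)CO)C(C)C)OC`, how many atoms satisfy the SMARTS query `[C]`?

14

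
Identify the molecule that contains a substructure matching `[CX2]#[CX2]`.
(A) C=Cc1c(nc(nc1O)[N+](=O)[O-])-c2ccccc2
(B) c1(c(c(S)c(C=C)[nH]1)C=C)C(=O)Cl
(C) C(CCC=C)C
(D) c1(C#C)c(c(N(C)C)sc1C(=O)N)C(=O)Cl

D

[CX2]#[CX2] describes a carbon-carbon triple bond (an alkyne).
(A) has a vinyl group (-CH=CH2) but the C=C is a double bond; both carbons are CX3, not CX2.
(B) has a vinyl group (-CH=CH2) but the C=C is a double bond; both carbons are CX3, not CX2.
(C) has a vinyl group (-CH=CH2) but the C=C is a double bond; both carbons are CX3, not CX2.
(D) contains an ethynyl group (-C#CH), which satisfies every atom and bond constraint.
So the answer is (D).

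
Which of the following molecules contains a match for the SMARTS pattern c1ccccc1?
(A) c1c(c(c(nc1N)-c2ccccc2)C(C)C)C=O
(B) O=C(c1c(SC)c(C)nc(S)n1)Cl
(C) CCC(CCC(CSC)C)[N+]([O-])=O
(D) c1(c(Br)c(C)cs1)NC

A

c1ccccc1 describes six aromatic carbons in a ring (a benzene ring).
(A) contains a phenyl ring, which satisfies every atom and bond constraint.
(B) has a methyl group (-CH3) but no six-membered all-carbon aromatic ring is present.
(C) has a methyl group (-CH3) but no six-membered all-carbon aromatic ring is present.
(D) has a methyl group (-CH3) but no six-membered all-carbon aromatic ring is present.
So the answer is (A).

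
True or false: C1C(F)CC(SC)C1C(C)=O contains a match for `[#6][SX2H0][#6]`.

The pattern [#6][SX2H0][#6] describes an aliphatic sulfur bridging two carbons with no H on the sulfur — a thioether.
The molecule carries a methylthio ether (-SCH3), whose atoms satisfy every constraint of the query, so the pattern matches.

True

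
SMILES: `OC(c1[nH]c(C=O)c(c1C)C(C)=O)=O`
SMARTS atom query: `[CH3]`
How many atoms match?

2

Check the 14 heavy atoms by environment: 1× n (aromatic, H1) → no; 4× c (aromatic, H0) → no; 2× C (H3) → match; 2× C (H0) → no; 3× O (H0) → no; 1× O (H1) → no; 1× C (H1) → no.
That gives 2 matching atoms.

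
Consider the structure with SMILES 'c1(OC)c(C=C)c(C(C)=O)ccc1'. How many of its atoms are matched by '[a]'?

6

The query [a] means: a matches any aromatic atom.
Check the 13 heavy atoms by environment: 6× c (aromatic) → match; 5× C → no; 2× O → no.
That gives 6 matching atoms.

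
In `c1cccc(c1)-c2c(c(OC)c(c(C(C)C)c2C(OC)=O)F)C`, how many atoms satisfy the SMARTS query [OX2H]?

0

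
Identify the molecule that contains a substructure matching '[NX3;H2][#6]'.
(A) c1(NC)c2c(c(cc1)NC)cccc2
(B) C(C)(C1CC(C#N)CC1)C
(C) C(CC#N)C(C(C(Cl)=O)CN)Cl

C

[NX3;H2][#6] describes a trivalent nitrogen with two H attached to carbon (a primary amine).
(A) has an N-methylamino group (-NHCH3) but the nitrogen bears two carbons and only one H (H1), not H2.
(B) has a nitrile (-C#N) but the nitrogen is NX1 (triple-bonded), not NX3 with two H.
(C) contains a primary amino group (-NH2), which satisfies every atom and bond constraint.
So the answer is (C).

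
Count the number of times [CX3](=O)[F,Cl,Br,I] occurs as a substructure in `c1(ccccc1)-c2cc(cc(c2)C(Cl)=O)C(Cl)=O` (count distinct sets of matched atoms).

2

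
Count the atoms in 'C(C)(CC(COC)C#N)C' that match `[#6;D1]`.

The query [#6;D1] means: carbon bonded to exactly one heavy atom.
Check the 10 heavy atoms by environment: 3× C (D2) → no; 2× C (D3) → no; 3× C (D1) → match; 1× O (D2) → no; 1× N (D1) → no.
That gives 3 matching atoms.

3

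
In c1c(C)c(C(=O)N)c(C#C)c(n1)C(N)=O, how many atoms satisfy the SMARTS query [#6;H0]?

7

The query [#6;H0] means: any carbon with no attached hydrogen.
Check the 15 heavy atoms by environment: 1× n (aromatic, H0) → no; 4× c (aromatic, H0) → match; 1× c (aromatic, H1) → no; 3× C (H0) → match; 1× C (H1) → no; 2× O (H0) → no; 2× N (H2) → no; 1× C (H3) → no.
Summing the matching environments: 4 + 3 = 7 matching atoms.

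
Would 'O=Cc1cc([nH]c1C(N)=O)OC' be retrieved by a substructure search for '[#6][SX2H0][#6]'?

The pattern [#6][SX2H0][#6] describes an aliphatic sulfur bridging two carbons with no H on the sulfur — a thioether.
The closest candidate here is a methoxy ether (-OCH3), but the bridging atom is O, not S. No other fragment satisfies the full query, so there is no match.

No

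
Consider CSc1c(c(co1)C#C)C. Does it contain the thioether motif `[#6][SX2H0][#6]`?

Yes

The pattern [#6][SX2H0][#6] describes an aliphatic sulfur bridging two carbons with no H on the sulfur — a thioether.
The molecule carries a methylthio ether (-SCH3), whose atoms satisfy every constraint of the query, so the pattern matches.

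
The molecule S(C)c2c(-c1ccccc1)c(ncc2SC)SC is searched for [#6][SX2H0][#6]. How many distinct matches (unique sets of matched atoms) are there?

3

[#6][SX2H0][#6] is the SMARTS for a thioether: an aliphatic sulfur bridging two carbons with no H on the sulfur.
The molecule carries 3 separate instances of a methylthio ether (-SCH3) meeting every constraint; each maps to a distinct set of atoms, giving 3 matches.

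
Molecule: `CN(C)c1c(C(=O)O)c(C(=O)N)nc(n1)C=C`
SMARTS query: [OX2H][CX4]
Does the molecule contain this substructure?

No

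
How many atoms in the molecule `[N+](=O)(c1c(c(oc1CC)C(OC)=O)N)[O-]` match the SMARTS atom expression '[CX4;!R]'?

3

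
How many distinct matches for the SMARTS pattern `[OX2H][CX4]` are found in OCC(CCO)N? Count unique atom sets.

2

[OX2H][CX4] is the SMARTS for an aliphatic alcohol: a hydroxyl oxygen bound to an sp3 (X4) carbon.
The molecule carries 2 separate instances of a hydroxyl group (-OH) meeting every constraint; each maps to a distinct set of atoms, giving 2 matches.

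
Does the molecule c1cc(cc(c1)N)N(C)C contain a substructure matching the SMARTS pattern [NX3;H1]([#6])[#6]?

No

The pattern [NX3;H1]([#6])[#6] describes a trivalent nitrogen with one H, bonded to two carbons — a secondary amine.
The closest candidate here is a dimethylamino group (-N(CH3)2), but the nitrogen has H0, not H1. No other fragment satisfies the full query, so there is no match.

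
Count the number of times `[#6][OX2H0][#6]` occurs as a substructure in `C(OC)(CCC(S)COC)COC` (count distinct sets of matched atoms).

3

[#6][OX2H0][#6] is the SMARTS for an ether: an aliphatic oxygen bridging two carbons with no H on the oxygen.
The molecule carries 3 separate instances of a methoxy ether (-OCH3) meeting every constraint; each maps to a distinct set of atoms, giving 3 matches.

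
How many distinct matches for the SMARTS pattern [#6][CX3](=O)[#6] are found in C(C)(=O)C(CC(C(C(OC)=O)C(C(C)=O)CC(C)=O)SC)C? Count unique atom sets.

3

[#6][CX3](=O)[#6] is the SMARTS for a ketone: a carbonyl carbon (no H) flanked by two carbons.
The molecule carries 3 separate instances of an acetyl/ketone group (-C(=O)CH3) meeting every constraint; each maps to a distinct set of atoms, giving 3 matches.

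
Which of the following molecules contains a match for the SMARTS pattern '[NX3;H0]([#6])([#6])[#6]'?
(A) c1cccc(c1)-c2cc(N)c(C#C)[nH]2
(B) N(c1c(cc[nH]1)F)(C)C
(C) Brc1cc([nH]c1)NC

[NX3;H0]([#6])([#6])[#6] describes a trivalent nitrogen with no H, bonded to three carbons (a tertiary amine).
(A) has a primary amino group (-NH2) but the nitrogen has H2, not H0 with three carbons.
(B) contains a dimethylamino group (-N(CH3)2), which satisfies every atom and bond constraint.
(C) has an N-methylamino group (-NHCH3) but the nitrogen still has one H (H1), not H0.
So the answer is (B).

B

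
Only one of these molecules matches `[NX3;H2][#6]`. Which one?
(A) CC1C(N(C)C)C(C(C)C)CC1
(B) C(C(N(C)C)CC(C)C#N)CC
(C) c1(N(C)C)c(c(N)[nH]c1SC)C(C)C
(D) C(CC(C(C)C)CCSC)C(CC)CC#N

[NX3;H2][#6] describes a trivalent nitrogen with two H attached to carbon (a primary amine).
(A) has a dimethylamino group (-N(CH3)2) but the nitrogen has H0, not H2.
(B) has a dimethylamino group (-N(CH3)2) but the nitrogen has H0, not H2.
(C) contains a primary amino group (-NH2), which satisfies every atom and bond constraint.
(D) has a nitrile (-C#N) but the nitrogen is NX1 (triple-bonded), not NX3 with two H.
So the answer is (C).

C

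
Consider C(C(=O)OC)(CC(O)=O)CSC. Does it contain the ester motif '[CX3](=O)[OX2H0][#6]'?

The pattern [CX3](=O)[OX2H0][#6] describes a carbonyl carbon bonded to an oxygen that is itself bonded to carbon (no H on that O) — an ester.
The molecule carries a methyl-ester group (-C(=O)OCH3), whose atoms satisfy every constraint of the query, so the pattern matches.

Yes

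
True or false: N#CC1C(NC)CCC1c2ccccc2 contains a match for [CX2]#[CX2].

The pattern [CX2]#[CX2] describes a carbon-carbon triple bond — an alkyne.
The closest candidate here is a nitrile (-C#N), but the triple bond is C#N, not C#C. No other fragment satisfies the full query, so there is no match.

False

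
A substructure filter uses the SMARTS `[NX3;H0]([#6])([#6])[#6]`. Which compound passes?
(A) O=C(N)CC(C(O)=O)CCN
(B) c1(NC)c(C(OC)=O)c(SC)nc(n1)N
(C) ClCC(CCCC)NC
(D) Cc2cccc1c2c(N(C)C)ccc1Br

D

[NX3;H0]([#6])([#6])[#6] describes a trivalent nitrogen with no H, bonded to three carbons (a tertiary amine).
(A) has a primary amide (-C(=O)NH2) but the amide nitrogen has H2 and only one carbon neighbour.
(B) has an N-methylamino group (-NHCH3) but the nitrogen still has one H (H1), not H0.
(C) has an N-methylamino group (-NHCH3) but the nitrogen still has one H (H1), not H0.
(D) contains a dimethylamino group (-N(CH3)2), which satisfies every atom and bond constraint.
So the answer is (D).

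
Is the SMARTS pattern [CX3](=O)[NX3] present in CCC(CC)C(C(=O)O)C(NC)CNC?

The pattern [CX3](=O)[NX3] describes a carbonyl carbon bonded to a trivalent nitrogen — an amide.
The closest candidate here is a carboxylic acid group (-C(=O)OH), but the carbonyl is bonded to O, not to an NX3 nitrogen. No other fragment satisfies the full query, so there is no match.

No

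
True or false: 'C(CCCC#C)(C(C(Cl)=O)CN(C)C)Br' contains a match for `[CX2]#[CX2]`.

True

The pattern [CX2]#[CX2] describes a carbon-carbon triple bond — an alkyne.
The molecule carries an ethynyl group (-C#CH), whose atoms satisfy every constraint of the query, so the pattern matches.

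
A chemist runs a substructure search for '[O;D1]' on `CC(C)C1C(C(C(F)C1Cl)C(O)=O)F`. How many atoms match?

The query [O;D1] means: aliphatic oxygen bonded to exactly one heavy atom.
Check the 14 heavy atoms by environment: 7× C (D3) → no; 2× C (D1) → no; 2× O (D1) → match; 2× F (D1) → no; 1× Cl (D1) → no.
That gives 2 matching atoms.

2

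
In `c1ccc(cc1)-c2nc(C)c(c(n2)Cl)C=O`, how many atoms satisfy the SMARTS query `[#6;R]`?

The query [#6;R] means: carbon that is part of a ring.
Check the 16 heavy atoms by environment: 2× n (aromatic, in 6-ring) → no; 10× c (aromatic, in 6-ring) → match; 1× Cl (acyclic) → no; 2× C (acyclic) → no; 1× O (acyclic) → no.
That gives 10 matching atoms.

10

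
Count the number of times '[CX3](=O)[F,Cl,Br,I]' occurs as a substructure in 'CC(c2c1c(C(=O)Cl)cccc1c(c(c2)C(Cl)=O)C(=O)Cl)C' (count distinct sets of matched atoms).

3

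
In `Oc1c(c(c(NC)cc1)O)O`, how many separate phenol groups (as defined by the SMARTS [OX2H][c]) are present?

3

[OX2H][c] is the SMARTS for a phenol: a hydroxyl oxygen attached to an aromatic carbon.
The molecule carries 3 separate instances of a hydroxyl group (-OH) meeting every constraint; each maps to a distinct set of atoms, giving 3 matches.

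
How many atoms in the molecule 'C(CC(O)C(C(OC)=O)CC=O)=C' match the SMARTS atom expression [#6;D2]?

Check the 13 heavy atoms by environment: 4× C (D2) → match; 3× C (D3) → no; 3× O (D1) → no; 1× O (D2) → no; 2× C (D1) → no.
That gives 4 matching atoms.

4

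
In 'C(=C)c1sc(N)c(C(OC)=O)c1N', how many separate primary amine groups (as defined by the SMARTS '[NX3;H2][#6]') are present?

2

[NX3;H2][#6] is the SMARTS for a primary amine: a trivalent nitrogen with two H attached to carbon.
The molecule carries 2 separate instances of a primary amino group (-NH2) meeting every constraint; each maps to a distinct set of atoms, giving 2 matches.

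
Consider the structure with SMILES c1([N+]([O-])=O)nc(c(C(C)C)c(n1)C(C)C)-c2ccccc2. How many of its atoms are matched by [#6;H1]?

7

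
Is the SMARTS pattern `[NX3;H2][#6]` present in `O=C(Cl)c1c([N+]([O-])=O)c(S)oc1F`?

The pattern [NX3;H2][#6] describes a trivalent nitrogen with two H attached to carbon — a primary amine.
The closest candidate here is a nitro group (-[N+](=O)[O-]), but the nitrogen is [N+] with no H, not NX3H2. No other fragment satisfies the full query, so there is no match.

No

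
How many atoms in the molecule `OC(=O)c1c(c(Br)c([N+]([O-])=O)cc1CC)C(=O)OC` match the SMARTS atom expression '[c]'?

Check the 19 heavy atoms by environment: 6× c (aromatic) → match; 5× C → no; 5× O → no; 1× Br → no; 1× N (charge +1) → no; 1× O (charge -1) → no.
That gives 6 matching atoms.

6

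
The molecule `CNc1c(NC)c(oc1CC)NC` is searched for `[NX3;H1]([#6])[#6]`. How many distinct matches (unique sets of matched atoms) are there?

3

[NX3;H1]([#6])[#6] is the SMARTS for a secondary amine: a trivalent nitrogen with one H, bonded to two carbons.
The molecule carries 3 separate instances of an N-methylamino group (-NHCH3) meeting every constraint; each maps to a distinct set of atoms, giving 3 matches.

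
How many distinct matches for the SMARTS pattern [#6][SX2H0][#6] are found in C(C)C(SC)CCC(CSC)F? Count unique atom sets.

2

[#6][SX2H0][#6] is the SMARTS for a thioether: an aliphatic sulfur bridging two carbons with no H on the sulfur.
The molecule carries 2 separate instances of a methylthio ether (-SCH3) meeting every constraint; each maps to a distinct set of atoms, giving 2 matches.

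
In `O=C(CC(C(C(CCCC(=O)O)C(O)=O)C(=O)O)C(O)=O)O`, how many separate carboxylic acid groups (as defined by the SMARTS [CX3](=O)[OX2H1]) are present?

5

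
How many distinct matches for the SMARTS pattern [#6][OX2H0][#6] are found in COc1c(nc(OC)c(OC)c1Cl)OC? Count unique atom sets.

[#6][OX2H0][#6] is the SMARTS for an ether: an aliphatic oxygen bridging two carbons with no H on the oxygen.
The molecule carries 4 separate instances of a methoxy ether (-OCH3) meeting every constraint; each maps to a distinct set of atoms, giving 4 matches.

4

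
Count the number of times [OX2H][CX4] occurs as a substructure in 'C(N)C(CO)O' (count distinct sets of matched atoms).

2

[OX2H][CX4] is the SMARTS for an aliphatic alcohol: a hydroxyl oxygen bound to an sp3 (X4) carbon.
The molecule carries 2 separate instances of a hydroxyl group (-OH) meeting every constraint; each maps to a distinct set of atoms, giving 2 matches.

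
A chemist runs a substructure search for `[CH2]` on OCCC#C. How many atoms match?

The query [CH2] means: aliphatic carbon with exactly two hydrogens.
Check the 5 heavy atoms by environment: 2× C (H2) → match; 1× C (H0) → no; 1× C (H1) → no; 1× O (H1) → no.
That gives 2 matching atoms.

2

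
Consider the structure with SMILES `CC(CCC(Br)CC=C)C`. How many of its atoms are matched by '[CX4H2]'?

3

The query [CX4H2] means: sp3 carbon (X4) with exactly two hydrogens.
Check the 10 heavy atoms by environment: 3× C (H2, X4) → match; 2× C (H1, X4) → no; 1× Br (H0, X1) → no; 2× C (H3, X4) → no; 1× C (H1, X3) → no; 1× C (H2, X3) → no.
That gives 3 matching atoms.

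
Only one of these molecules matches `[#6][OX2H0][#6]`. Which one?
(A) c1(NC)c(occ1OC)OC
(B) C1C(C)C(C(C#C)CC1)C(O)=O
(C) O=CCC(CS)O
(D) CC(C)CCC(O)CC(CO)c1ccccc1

A

[#6][OX2H0][#6] describes an aliphatic oxygen bridging two carbons with no H on the oxygen (an ether).
(A) contains a methoxy ether (-OCH3), which satisfies every atom and bond constraint.
(B) has a carboxylic acid group (-C(=O)OH) but the -OH oxygen has H1; the =O is OX1, not OX2.
(C) has a hydroxyl group (-OH) but the oxygen has H1, not H0 bridging two carbons.
(D) has a hydroxyl group (-OH) but the oxygen has H1, not H0 bridging two carbons.
So the answer is (A).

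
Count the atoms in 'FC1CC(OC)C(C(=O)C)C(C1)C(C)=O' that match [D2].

The query [D2] means: atom with exactly two heavy-atom neighbours.
Check the 15 heavy atoms by environment: 6× C (D3) → no; 2× C (D2) → match; 1× O (D2) → match; 3× C (D1) → no; 2× O (D1) → no; 1× F (D1) → no.
Summing the matching environments: 2 + 1 = 3 matching atoms.

3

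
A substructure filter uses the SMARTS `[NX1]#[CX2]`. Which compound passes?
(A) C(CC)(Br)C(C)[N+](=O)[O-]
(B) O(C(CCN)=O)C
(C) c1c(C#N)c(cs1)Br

[NX1]#[CX2] describes a nitrogen triple-bonded to a two-connected carbon (a nitrile).
(A) has a nitro group (-[N+](=O)[O-]) but there is no C#N triple bond.
(B) has a primary amino group (-NH2) but the nitrogen is NX3 (three connections), not NX1 triple-bonded.
(C) contains a nitrile (-C#N), which satisfies every atom and bond constraint.
So the answer is (C).

C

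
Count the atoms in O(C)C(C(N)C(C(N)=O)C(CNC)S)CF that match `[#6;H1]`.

4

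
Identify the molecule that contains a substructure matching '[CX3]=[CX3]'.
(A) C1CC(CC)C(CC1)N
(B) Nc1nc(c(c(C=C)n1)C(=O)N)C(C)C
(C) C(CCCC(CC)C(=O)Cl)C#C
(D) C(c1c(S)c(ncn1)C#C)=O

[CX3]=[CX3] describes a non-aromatic C=C double bond between two sp2 carbons (an alkene).
(A) has an ethyl group (-CH2CH3) but its C-C bond is a single bond between CX4 carbons, not CX3=CX3.
(B) contains a vinyl group (-CH=CH2), which satisfies every atom and bond constraint.
(C) has an ethynyl group (-C#CH) but the C-C bond is a triple bond, not a double bond.
(D) has an ethynyl group (-C#CH) but the C-C bond is a triple bond, not a double bond.
So the answer is (B).

B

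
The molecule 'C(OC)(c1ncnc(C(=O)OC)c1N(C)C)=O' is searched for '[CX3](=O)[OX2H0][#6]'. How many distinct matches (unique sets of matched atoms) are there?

[CX3](=O)[OX2H0][#6] is the SMARTS for an ester: a carbonyl carbon bonded to an oxygen that is itself bonded to carbon (no H on that O).
The molecule carries 2 separate instances of a methyl-ester group (-C(=O)OCH3) meeting every constraint; each maps to a distinct set of atoms, giving 2 matches.

2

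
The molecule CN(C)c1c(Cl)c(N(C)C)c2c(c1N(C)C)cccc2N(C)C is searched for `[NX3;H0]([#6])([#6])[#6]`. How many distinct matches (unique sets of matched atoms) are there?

4

[NX3;H0]([#6])([#6])[#6] is the SMARTS for a tertiary amine: a trivalent nitrogen with no H, bonded to three carbons.
The molecule carries 4 separate instances of a dimethylamino group (-N(CH3)2) meeting every constraint; each maps to a distinct set of atoms, giving 4 matches.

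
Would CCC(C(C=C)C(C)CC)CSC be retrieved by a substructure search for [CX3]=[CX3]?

The pattern [CX3]=[CX3] describes a non-aromatic C=C double bond between two sp2 carbons — an alkene.
The molecule carries a vinyl group (-CH=CH2), whose atoms satisfy every constraint of the query, so the pattern matches.

Yes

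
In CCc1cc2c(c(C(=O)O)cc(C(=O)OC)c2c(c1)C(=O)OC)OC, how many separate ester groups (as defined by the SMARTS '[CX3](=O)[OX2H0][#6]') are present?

[CX3](=O)[OX2H0][#6] is the SMARTS for an ester: a carbonyl carbon bonded to an oxygen that is itself bonded to carbon (no H on that O).
The molecule carries 2 separate instances of a methyl-ester group (-C(=O)OCH3) meeting every constraint; each maps to a distinct set of atoms, giving 2 matches.

2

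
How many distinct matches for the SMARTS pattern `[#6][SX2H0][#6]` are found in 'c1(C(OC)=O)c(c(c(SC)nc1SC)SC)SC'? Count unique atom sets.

[#6][SX2H0][#6] is the SMARTS for a thioether: an aliphatic sulfur bridging two carbons with no H on the sulfur.
The molecule carries 4 separate instances of a methylthio ether (-SCH3) meeting every constraint; each maps to a distinct set of atoms, giving 4 matches.

4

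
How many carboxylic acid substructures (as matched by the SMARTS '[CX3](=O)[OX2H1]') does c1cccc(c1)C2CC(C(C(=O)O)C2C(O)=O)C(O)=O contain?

3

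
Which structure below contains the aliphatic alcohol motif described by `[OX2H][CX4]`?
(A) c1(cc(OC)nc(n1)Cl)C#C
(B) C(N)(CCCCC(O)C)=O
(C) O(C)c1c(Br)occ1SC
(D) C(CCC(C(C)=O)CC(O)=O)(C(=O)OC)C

[OX2H][CX4] describes a hydroxyl oxygen bound to an sp3 (X4) carbon (an aliphatic alcohol).
(A) has a methoxy ether (-OCH3) but the oxygen has H0 (ether), not H1.
(B) contains a hydroxyl group (-OH), which satisfies every atom and bond constraint.
(C) has a methoxy ether (-OCH3) but the oxygen has H0 (ether), not H1.
(D) has a carboxylic acid group (-C(=O)OH) but the -OH is on a CX3 carbonyl carbon, not a CX4 carbon.
So the answer is (B).

B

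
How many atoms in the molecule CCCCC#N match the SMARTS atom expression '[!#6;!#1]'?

1

The query [!#6;!#1] means: not carbon and not hydrogen — any heteroatom.
Check the 6 heavy atoms by environment: 5× C → no; 1× N → match.
That gives 1 matching atom.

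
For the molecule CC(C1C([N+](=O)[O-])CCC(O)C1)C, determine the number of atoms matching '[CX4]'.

9

Check the 13 heavy atoms by environment: 9× C (X4) → match; 1× N (charge +1, X3) → no; 1× O (charge -1, X1) → no; 1× O (X1) → no; 1× O (X2) → no.
That gives 9 matching atoms.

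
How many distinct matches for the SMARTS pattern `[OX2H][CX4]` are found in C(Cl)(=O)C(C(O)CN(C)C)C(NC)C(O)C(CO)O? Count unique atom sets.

4

[OX2H][CX4] is the SMARTS for an aliphatic alcohol: a hydroxyl oxygen bound to an sp3 (X4) carbon.
The molecule carries 4 separate instances of a hydroxyl group (-OH) meeting every constraint; each maps to a distinct set of atoms, giving 4 matches.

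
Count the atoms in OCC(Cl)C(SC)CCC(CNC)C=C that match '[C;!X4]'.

2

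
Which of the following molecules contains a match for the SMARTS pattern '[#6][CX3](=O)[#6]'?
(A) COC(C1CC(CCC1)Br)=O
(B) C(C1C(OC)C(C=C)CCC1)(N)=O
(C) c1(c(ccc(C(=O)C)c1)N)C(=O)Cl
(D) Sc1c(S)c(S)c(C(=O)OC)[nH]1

C

[#6][CX3](=O)[#6] describes a carbonyl carbon (no H) flanked by two carbons (a ketone).
(A) has a methyl-ester group (-C(=O)OCH3) but one neighbour of the carbonyl carbon is O, not C.
(B) has a primary amide (-C(=O)NH2) but one neighbour of the carbonyl carbon is N, not C.
(C) contains an acetyl/ketone group (-C(=O)CH3), which satisfies every atom and bond constraint.
(D) has a methyl-ester group (-C(=O)OCH3) but one neighbour of the carbonyl carbon is O, not C.
So the answer is (C).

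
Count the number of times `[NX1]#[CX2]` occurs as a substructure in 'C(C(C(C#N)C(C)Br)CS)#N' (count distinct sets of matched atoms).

2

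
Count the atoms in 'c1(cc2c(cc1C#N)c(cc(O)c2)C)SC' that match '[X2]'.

3

The query [X2] means: any atom with exactly two total connections (bonds + H).
Check the 16 heavy atoms by environment: 10× c (aromatic, X3) → no; 2× C (X4) → no; 1× O (X2) → match; 1× C (X2) → match; 1× N (X1) → no; 1× S (X2) → match.
Summing the matching environments: 1 + 1 + 1 = 3 matching atoms.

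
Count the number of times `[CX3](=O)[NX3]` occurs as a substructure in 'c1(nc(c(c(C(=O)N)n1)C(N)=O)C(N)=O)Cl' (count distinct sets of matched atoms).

[CX3](=O)[NX3] is the SMARTS for an amide: a carbonyl carbon bonded to a trivalent nitrogen.
The molecule carries 3 separate instances of a primary amide (-C(=O)NH2) meeting every constraint; each maps to a distinct set of atoms, giving 3 matches.

3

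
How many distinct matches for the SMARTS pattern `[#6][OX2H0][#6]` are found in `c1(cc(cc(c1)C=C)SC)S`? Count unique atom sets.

0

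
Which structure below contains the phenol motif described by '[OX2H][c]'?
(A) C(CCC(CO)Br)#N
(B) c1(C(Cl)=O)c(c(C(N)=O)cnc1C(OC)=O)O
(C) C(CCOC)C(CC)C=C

B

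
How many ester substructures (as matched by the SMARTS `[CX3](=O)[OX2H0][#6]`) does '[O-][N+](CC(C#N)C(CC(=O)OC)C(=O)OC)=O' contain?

2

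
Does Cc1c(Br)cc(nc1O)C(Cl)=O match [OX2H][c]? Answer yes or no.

Yes

The pattern [OX2H][c] describes a hydroxyl oxygen attached to an aromatic carbon — a phenol.
The molecule carries a hydroxyl group (-OH), whose atoms satisfy every constraint of the query, so the pattern matches.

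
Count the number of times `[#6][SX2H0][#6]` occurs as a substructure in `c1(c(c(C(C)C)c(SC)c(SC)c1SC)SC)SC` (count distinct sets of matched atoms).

5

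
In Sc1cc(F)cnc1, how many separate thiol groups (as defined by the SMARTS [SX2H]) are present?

1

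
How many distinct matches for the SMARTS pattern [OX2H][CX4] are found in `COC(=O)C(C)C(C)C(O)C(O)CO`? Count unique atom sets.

[OX2H][CX4] is the SMARTS for an aliphatic alcohol: a hydroxyl oxygen bound to an sp3 (X4) carbon.
The molecule carries 3 separate instances of a hydroxyl group (-OH) meeting every constraint; each maps to a distinct set of atoms, giving 3 matches.

3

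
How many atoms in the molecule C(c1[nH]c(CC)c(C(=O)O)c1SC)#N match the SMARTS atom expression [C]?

5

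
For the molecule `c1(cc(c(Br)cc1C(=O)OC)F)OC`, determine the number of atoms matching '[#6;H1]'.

Check the 14 heavy atoms by environment: 4× c (aromatic, H0) → no; 2× c (aromatic, H1) → match; 3× O (H0) → no; 2× C (H3) → no; 1× C (H0) → no; 1× F (H0) → no; 1× Br (H0) → no.
That gives 2 matching atoms.

2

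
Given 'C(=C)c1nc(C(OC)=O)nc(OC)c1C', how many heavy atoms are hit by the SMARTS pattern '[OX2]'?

2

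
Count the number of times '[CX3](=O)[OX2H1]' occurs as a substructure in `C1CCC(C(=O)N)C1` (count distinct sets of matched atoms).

[CX3](=O)[OX2H1] is the SMARTS for a carboxylic acid: an sp2 carbon double-bonded to O and single-bonded to an -OH oxygen.
The molecule has a primary amide (-C(=O)NH2), but the carbonyl is bonded to N, not to an -OH oxygen; nothing else fits, so there are 0 matches.

0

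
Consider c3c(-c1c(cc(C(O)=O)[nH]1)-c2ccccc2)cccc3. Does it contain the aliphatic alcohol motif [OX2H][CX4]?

No

The pattern [OX2H][CX4] describes a hydroxyl oxygen bound to an sp3 (X4) carbon — an aliphatic alcohol.
The closest candidate here is a carboxylic acid group (-C(=O)OH), but the -OH is on a CX3 carbonyl carbon, not a CX4 carbon. No other fragment satisfies the full query, so there is no match.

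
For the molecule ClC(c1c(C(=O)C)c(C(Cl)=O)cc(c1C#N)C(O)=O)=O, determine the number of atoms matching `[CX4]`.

The query [CX4] means: C with X4: aliphatic carbon with exactly 4 total connections (bonds + H).
Check the 20 heavy atoms by environment: 6× c (aromatic, X3) → no; 4× C (X3) → no; 4× O (X1) → no; 2× Cl (X1) → no; 1× O (X2) → no; 1× C (X4) → match; 1× C (X2) → no; 1× N (X1) → no.
That gives 1 matching atom.

1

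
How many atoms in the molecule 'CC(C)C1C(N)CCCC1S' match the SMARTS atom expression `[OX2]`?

0

The query [OX2] means: aliphatic oxygen with two total connections — ether, hydroxyl, or ester single-bond O.
Check the 11 heavy atoms by environment: 9× C (X4) → no; 1× N (X3) → no; 1× S (X2) → no.
No environment satisfies the query, so 0 matching atoms.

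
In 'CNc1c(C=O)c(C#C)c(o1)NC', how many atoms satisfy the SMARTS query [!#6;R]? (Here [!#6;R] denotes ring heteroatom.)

The query [!#6;R] means: non-carbon atom that is part of a ring.
Check the 13 heavy atoms by environment: 1× o (aromatic, in 5-ring) → match; 4× c (aromatic, in 5-ring) → no; 2× N (acyclic) → no; 5× C (acyclic) → no; 1× O (acyclic) → no.
That gives 1 matching atom.

1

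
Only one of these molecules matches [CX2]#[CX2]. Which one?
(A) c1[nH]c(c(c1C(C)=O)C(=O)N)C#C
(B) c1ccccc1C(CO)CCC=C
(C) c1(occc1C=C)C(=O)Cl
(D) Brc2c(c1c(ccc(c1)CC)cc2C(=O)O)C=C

A

[CX2]#[CX2] describes a carbon-carbon triple bond (an alkyne).
(A) contains an ethynyl group (-C#CH), which satisfies every atom and bond constraint.
(B) has a vinyl group (-CH=CH2) but the C=C is a double bond; both carbons are CX3, not CX2.
(C) has a vinyl group (-CH=CH2) but the C=C is a double bond; both carbons are CX3, not CX2.
(D) has a vinyl group (-CH=CH2) but the C=C is a double bond; both carbons are CX3, not CX2.
So the answer is (A).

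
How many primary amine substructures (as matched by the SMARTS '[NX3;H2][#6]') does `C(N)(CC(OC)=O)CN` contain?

2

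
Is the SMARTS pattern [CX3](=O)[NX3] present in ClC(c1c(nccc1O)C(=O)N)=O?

Yes

The pattern [CX3](=O)[NX3] describes a carbonyl carbon bonded to a trivalent nitrogen — an amide.
The molecule carries a primary amide (-C(=O)NH2), whose atoms satisfy every constraint of the query, so the pattern matches.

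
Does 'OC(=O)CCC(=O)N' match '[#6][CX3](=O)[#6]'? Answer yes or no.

No

The pattern [#6][CX3](=O)[#6] describes a carbonyl carbon (no H) flanked by two carbons — a ketone.
The closest candidate here is a carboxylic acid group (-C(=O)OH), but one neighbour of the carbonyl carbon is O, not C. No other fragment satisfies the full query, so there is no match.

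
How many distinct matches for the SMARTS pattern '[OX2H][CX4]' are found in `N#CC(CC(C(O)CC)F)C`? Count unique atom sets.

[OX2H][CX4] is the SMARTS for an aliphatic alcohol: a hydroxyl oxygen bound to an sp3 (X4) carbon.
Exactly one fragment in the molecule meets all constraints, giving 1 match.

1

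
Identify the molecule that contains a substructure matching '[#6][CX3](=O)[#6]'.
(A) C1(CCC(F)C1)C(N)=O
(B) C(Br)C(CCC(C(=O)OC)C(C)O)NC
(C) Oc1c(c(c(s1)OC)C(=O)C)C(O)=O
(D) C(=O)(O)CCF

C

[#6][CX3](=O)[#6] describes a carbonyl carbon (no H) flanked by two carbons (a ketone).
(A) has a primary amide (-C(=O)NH2) but one neighbour of the carbonyl carbon is N, not C.
(B) has a methyl-ester group (-C(=O)OCH3) but one neighbour of the carbonyl carbon is O, not C.
(C) contains an acetyl/ketone group (-C(=O)CH3), which satisfies every atom and bond constraint.
(D) has a carboxylic acid group (-C(=O)OH) but one neighbour of the carbonyl carbon is O, not C.
So the answer is (C).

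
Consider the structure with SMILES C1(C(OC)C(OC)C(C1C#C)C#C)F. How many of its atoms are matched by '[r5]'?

5

Check the 14 heavy atoms by environment: 5× C (in 5-ring) → match; 6× C (acyclic) → no; 1× F (acyclic) → no; 2× O (acyclic) → no.
That gives 5 matching atoms.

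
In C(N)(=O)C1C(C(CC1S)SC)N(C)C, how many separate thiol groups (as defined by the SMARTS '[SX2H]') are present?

1

[SX2H] is the SMARTS for a thiol: an aliphatic sulfur with two connections, one being H.
Exactly one fragment in the molecule meets all constraints, giving 1 match.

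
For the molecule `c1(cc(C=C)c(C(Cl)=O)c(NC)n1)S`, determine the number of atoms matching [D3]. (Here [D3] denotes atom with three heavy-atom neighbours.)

The query [D3] means: atom with exactly three heavy-atom neighbours.
Check the 14 heavy atoms by environment: 1× n (aromatic, D2) → no; 4× c (aromatic, D3) → match; 1× c (aromatic, D2) → no; 1× C (D2) → no; 2× C (D1) → no; 1× N (D2) → no; 1× C (D3) → match; 1× O (D1) → no; 1× Cl (D1) → no; 1× S (D1) → no.
Summing the matching environments: 4 + 1 = 5 matching atoms.

5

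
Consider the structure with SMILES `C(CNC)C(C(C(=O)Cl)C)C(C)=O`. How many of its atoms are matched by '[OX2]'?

0

The query [OX2] means: aliphatic oxygen with two total connections — ether, hydroxyl, or ester single-bond O.
Check the 13 heavy atoms by environment: 7× C (X4) → no; 1× N (X3) → no; 2× C (X3) → no; 2× O (X1) → no; 1× Cl (X1) → no.
No environment satisfies the query, so 0 matching atoms.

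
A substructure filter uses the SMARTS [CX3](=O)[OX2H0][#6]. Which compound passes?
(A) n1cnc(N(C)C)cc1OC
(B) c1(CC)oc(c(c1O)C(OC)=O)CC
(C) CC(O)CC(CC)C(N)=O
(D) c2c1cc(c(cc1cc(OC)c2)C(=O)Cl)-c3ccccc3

B

[CX3](=O)[OX2H0][#6] describes a carbonyl carbon bonded to an oxygen that is itself bonded to carbon (no H on that O) (an ester).
(A) has a methoxy ether (-OCH3) but the ether oxygen is not adjacent to a C=O carbon.
(B) contains a methyl-ester group (-C(=O)OCH3), which satisfies every atom and bond constraint.
(C) has a primary amide (-C(=O)NH2) but the carbonyl is bonded to N, not to an O-C linkage.
(D) has a methoxy ether (-OCH3) but the ether oxygen is not adjacent to a C=O carbon.
So the answer is (B).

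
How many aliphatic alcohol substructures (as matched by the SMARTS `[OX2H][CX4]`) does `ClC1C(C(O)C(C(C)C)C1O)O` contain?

3

[OX2H][CX4] is the SMARTS for an aliphatic alcohol: a hydroxyl oxygen bound to an sp3 (X4) carbon.
The molecule carries 3 separate instances of a hydroxyl group (-OH) meeting every constraint; each maps to a distinct set of atoms, giving 3 matches.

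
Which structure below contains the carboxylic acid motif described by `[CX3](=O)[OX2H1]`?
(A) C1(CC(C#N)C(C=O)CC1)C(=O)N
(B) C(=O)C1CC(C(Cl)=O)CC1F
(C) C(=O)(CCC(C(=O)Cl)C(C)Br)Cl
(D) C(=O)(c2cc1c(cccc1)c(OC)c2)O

[CX3](=O)[OX2H1] describes an sp2 carbon double-bonded to O and single-bonded to an -OH oxygen (a carboxylic acid).
(A) has a primary amide (-C(=O)NH2) but the carbonyl is bonded to N, not to an -OH oxygen.
(B) has an acyl chloride (-C(=O)Cl) but the carbonyl is bonded to Cl, not to an -OH oxygen.
(C) has an acyl chloride (-C(=O)Cl) but the carbonyl is bonded to Cl, not to an -OH oxygen.
(D) contains a carboxylic acid group (-C(=O)OH), which satisfies every atom and bond constraint.
So the answer is (D).

D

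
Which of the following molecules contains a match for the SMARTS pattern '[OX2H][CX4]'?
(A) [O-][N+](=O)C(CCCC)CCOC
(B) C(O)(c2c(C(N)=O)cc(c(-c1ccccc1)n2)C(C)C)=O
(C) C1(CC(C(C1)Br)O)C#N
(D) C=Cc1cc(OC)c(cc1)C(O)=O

C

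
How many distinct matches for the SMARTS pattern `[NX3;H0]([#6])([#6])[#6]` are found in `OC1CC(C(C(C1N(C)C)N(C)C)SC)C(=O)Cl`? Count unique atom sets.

2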